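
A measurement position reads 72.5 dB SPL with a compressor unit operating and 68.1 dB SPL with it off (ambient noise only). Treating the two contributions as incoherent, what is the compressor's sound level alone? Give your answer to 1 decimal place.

70.5 dB SPL

Background correction is a power subtraction:
L_src = 10·log₁₀(10^(72.5/10) − 10^(68.1/10)) = 10·log₁₀(11330000) = 70.5 dB SPL.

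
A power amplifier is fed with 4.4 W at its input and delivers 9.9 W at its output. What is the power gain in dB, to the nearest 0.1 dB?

3.5 dB

Power ratio → dB uses the 10·log₁₀ form:
10·log₁₀(9.9/4.4) = 10·log₁₀(2.250) = 3.5 dB.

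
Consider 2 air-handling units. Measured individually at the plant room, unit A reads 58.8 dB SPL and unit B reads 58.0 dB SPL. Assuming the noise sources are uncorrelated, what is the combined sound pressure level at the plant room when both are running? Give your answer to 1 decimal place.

Uncorrelated sources add in intensity (power), not in dB.
L_total = 10·log₁₀(10^(58.8/10) + 10^(58.0/10)) = 10·log₁₀(1390000) = 61.4 dB SPL.

61.4 dB SPL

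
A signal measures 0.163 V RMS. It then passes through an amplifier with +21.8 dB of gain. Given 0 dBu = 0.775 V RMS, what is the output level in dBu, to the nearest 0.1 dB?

Input level: 20·log₁₀(0.163/0.775) = -13.54 dBu.
Output: -13.54 + 21.8 = +8.3 dBu.

+8.3 dBu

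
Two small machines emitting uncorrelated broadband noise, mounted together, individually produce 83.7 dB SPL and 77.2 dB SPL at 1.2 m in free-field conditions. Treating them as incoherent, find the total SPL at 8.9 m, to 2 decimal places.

67.17 dB SPL

Combined at 1.2 m: 10·log₁₀(10^(83.7/10)+10^(77.2/10)) = 84.577 dB SPL.
Then apply −20·log₁₀(8.9/1.2) = -17.404 dB → 67.17 dB SPL.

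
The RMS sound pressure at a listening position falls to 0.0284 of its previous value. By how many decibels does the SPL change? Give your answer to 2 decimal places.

SPL change from a pressure ratio uses the 20·log₁₀ form:
20·log₁₀(0.0284) = -30.93 dB.

-30.93 dB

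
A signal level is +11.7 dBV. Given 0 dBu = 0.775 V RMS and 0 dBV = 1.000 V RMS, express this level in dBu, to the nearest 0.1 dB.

The offset between the scales is 20·log₁₀(0.775/1.000) = −2.214 dB.
So dBu = +11.7 + 2.214 = +13.9 dBu.

+13.9 dBu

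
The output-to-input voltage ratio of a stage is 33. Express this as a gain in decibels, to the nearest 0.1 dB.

Voltage is an amplitude quantity, so gain = 20·log₁₀(V_out/V_in).
20·log₁₀(33) = 30.4 dB.

30.4 dB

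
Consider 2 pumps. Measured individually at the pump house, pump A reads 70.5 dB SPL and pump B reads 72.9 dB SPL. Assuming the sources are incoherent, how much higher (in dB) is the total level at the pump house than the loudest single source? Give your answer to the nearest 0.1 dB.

2.0 dB

Add the sources as powers (linear), then convert back to dB:
L_total = 10·log₁₀(10^(70.5/10) + 10^(72.9/10)) = 74.87 dB SPL.
Excess over the loudest (72.9 dB): 74.87 − 72.9 = 2.0 dB.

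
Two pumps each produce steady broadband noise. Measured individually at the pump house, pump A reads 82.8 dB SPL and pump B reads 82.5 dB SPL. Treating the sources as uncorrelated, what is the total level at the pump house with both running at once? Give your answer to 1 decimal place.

Add the sources as powers (linear), then convert back to dB:
L_total = 10·log₁₀(10^(82.8/10) + 10^(82.5/10)) = 10·log₁₀(368400000) = 85.7 dB SPL.

85.7 dB SPL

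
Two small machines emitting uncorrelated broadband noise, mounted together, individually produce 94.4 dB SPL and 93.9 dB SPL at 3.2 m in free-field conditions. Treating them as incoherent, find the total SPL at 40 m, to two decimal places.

75.23 dB SPL

Combined at 3.2 m: 10·log₁₀(10^(94.4/10)+10^(93.9/10)) = 97.167 dB SPL.
Then apply −20·log₁₀(40/3.2) = -21.938 dB → 75.23 dB SPL.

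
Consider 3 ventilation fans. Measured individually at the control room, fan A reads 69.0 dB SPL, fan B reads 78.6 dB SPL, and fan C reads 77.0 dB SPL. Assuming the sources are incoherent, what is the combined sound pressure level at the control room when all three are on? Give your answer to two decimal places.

Uncorrelated sources add in intensity (power), not in dB.
L_total = 10·log₁₀(10^(69.0/10) + 10^(78.6/10) + 10^(77.0/10)) = 10·log₁₀(130500000) = 81.16 dB SPL.

81.16 dB SPL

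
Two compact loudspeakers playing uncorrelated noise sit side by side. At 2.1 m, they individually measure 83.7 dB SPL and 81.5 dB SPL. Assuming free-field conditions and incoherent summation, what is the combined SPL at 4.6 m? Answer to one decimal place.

78.9 dB SPL

Combined at 2.1 m: 10·log₁₀(10^(83.7/10)+10^(81.5/10)) = 85.75 dB SPL.
Then apply −20·log₁₀(4.6/2.1) = -6.81 dB → 78.9 dB SPL.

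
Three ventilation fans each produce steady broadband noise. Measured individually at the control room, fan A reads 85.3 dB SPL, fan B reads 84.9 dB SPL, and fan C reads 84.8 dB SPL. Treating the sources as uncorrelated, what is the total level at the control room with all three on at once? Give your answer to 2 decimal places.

89.78 dB SPL

Add the sources as powers (linear), then convert back to dB:
L_total = 10·log₁₀(10^(85.3/10) + 10^(84.9/10) + 10^(84.8/10)) = 10·log₁₀(949900000) = 89.78 dB SPL.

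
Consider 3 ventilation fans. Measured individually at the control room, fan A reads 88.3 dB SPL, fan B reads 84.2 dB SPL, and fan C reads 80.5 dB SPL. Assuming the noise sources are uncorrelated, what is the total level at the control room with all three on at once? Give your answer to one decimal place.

90.2 dB SPL

Add the sources as powers (linear), then convert back to dB:
L_total = 10·log₁₀(10^(88.3/10) + 10^(84.2/10) + 10^(80.5/10)) = 10·log₁₀(1051000000) = 90.2 dB SPL.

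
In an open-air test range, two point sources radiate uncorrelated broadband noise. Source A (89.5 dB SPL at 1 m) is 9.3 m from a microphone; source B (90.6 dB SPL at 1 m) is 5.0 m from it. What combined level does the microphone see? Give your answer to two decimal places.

77.50 dB SPL

At the listener: L_A = 89.5 − 20·log₁₀(9.3) = 70.130 dB; L_B = 90.6 − 20·log₁₀(5.0) = 76.621 dB.
Combined: 10·log₁₀(10^(70.130/10)+10^(76.621/10)) = 77.50 dB SPL.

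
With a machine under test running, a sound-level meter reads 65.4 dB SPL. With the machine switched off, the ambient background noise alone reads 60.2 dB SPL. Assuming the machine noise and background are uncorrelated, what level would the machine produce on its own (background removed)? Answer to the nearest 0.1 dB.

63.8 dB SPL

Subtract intensities: L_src = 10·log₁₀(10^(L_total/10) − 10^(L_bg/10)).
L_src = 10·log₁₀(10^(65.4/10) − 10^(60.2/10)) = 10·log₁₀(2420000) = 63.8 dB SPL.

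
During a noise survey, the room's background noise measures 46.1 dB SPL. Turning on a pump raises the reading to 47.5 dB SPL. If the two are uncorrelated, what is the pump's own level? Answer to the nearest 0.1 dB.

41.9 dB SPL

Subtract intensities: L_src = 10·log₁₀(10^(L_total/10) − 10^(L_bg/10)).
L_src = 10·log₁₀(10^(47.5/10) − 10^(46.1/10)) = 10·log₁₀(15500) = 41.9 dB SPL.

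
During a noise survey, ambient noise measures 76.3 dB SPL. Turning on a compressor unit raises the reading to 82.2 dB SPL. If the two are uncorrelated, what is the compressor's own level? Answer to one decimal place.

80.9 dB SPL

Remove the background by subtracting linear intensities:
L_src = 10·log₁₀(10^(82.2/10) − 10^(76.3/10)) = 10·log₁₀(123300000) = 80.9 dB SPL.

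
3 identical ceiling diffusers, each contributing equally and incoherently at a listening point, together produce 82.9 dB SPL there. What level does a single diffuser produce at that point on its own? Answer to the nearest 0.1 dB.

3 equal incoherent sources add 10·log₁₀(3) = 4.77 dB over one source.
L_one = 82.9 − 4.77 = 78.1 dB SPL.

78.1 dB SPL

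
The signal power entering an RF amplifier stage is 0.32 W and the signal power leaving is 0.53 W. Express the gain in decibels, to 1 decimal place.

2.2 dB

Power is a power quantity, so gain = 10·log₁₀(P_out/P_in).
10·log₁₀(0.53/0.32) = 10·log₁₀(1.656) = 2.2 dB.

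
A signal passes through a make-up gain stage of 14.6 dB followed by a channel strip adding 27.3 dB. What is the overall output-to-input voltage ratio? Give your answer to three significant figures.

124

Net gain = 14.6 + 27.3 = 41.9 dB.
Voltage ratio = 10^(41.9/20) = 124.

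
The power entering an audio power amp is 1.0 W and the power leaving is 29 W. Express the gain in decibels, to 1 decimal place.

For a power ratio, dB = 10·log₁₀(P₂/P₁).
10·log₁₀(29/1.0) = 10·log₁₀(29.00) = 14.6 dB.

14.6 dB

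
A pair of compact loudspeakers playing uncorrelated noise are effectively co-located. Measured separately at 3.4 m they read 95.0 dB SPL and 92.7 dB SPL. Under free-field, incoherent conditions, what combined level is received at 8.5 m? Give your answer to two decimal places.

89.05 dB SPL

Combined at 3.4 m: 10·log₁₀(10^(95.0/10)+10^(92.7/10)) = 97.011 dB SPL.
Then apply −20·log₁₀(8.5/3.4) = -7.959 dB → 89.05 dB SPL.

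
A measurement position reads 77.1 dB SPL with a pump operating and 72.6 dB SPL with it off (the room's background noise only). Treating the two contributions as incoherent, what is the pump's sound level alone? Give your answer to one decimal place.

75.2 dB SPL

Remove the background by subtracting linear intensities:
L_src = 10·log₁₀(10^(77.1/10) − 10^(72.6/10)) = 10·log₁₀(33090000) = 75.2 dB SPL.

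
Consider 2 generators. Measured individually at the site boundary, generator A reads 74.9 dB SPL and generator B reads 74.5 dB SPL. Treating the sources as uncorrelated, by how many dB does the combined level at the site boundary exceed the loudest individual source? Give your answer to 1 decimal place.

Incoherent sources sum as intensities:
L_total = 10·log₁₀(10^(74.9/10) + 10^(74.5/10)) = 77.71 dB SPL.
Excess over the loudest (74.9 dB): 77.71 − 74.9 = 2.8 dB.

2.8 dB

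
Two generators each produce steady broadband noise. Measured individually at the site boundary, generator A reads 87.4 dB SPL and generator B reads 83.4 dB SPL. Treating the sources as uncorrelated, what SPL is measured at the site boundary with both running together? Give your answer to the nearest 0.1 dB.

Add the sources as powers (linear), then convert back to dB:
L_total = 10·log₁₀(10^(87.4/10) + 10^(83.4/10)) = 10·log₁₀(768300000) = 88.9 dB SPL.

88.9 dB SPL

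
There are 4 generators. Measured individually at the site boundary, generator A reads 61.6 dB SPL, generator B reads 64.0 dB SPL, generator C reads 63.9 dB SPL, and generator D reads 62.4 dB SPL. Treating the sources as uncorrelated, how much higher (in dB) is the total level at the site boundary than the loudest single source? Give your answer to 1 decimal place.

Add the sources as powers (linear), then convert back to dB:
L_total = 10·log₁₀(10^(61.6/10) + 10^(64.0/10) + 10^(63.9/10) + 10^(62.4/10)) = 69.11 dB SPL.
Excess over the loudest (64.0 dB): 69.11 − 64.0 = 5.1 dB.

5.1 dB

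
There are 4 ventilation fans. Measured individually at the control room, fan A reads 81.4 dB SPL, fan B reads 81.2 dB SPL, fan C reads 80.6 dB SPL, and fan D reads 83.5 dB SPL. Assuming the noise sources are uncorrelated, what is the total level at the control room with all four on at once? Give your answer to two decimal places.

87.84 dB SPL

Incoherent sources sum as intensities:
L_total = 10·log₁₀(10^(81.4/10) + 10^(81.2/10) + 10^(80.6/10) + 10^(83.5/10)) = 10·log₁₀(608600000) = 87.84 dB SPL.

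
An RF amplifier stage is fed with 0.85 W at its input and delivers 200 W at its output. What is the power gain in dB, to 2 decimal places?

For a power ratio, dB = 10·log₁₀(P₂/P₁).
10·log₁₀(200/0.85) = 10·log₁₀(235.3) = 23.72 dB.

23.72 dB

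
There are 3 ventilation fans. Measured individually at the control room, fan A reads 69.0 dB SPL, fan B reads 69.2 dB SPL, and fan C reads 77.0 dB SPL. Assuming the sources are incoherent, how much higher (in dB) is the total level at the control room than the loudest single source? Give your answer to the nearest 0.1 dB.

Incoherent sources sum as intensities:
L_total = 10·log₁₀(10^(69.0/10) + 10^(69.2/10) + 10^(77.0/10)) = 78.22 dB SPL.
Excess over the loudest (77.0 dB): 78.22 − 77.0 = 1.2 dB.

1.2 dB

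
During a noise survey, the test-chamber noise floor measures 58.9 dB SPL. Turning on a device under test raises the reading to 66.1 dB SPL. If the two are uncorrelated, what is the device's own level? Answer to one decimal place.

65.2 dB SPL

Background correction is a power subtraction:
L_src = 10·log₁₀(10^(66.1/10) − 10^(58.9/10)) = 10·log₁₀(3298000) = 65.2 dB SPL.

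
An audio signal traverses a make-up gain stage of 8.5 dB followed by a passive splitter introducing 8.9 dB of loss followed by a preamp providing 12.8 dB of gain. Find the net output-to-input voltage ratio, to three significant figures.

4.17

Net gain = 8.5 + (−8.9) + 12.8 = 12.4 dB.
Voltage ratio = 10^(12.4/20) = 4.17.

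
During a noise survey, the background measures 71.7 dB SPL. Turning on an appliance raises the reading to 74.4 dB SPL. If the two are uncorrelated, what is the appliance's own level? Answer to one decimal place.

71.1 dB SPL

Background correction is a power subtraction:
L_src = 10·log₁₀(10^(74.4/10) − 10^(71.7/10)) = 10·log₁₀(12750000) = 71.1 dB SPL.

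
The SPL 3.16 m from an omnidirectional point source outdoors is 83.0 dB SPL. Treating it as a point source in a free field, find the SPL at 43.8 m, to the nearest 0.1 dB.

60.2 dB SPL

Inverse-square spreading gives ΔL = −20·log₁₀(d₂/d₁).
ΔL = −20·log₁₀(43.8/3.16) = -22.84 dB, so L₂ = 83.0 + (-22.84) = 60.2 dB SPL.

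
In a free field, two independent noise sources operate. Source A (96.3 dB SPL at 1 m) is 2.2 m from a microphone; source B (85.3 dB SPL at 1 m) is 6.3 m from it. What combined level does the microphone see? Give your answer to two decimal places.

89.49 dB SPL

At the listener: L_A = 96.3 − 20·log₁₀(2.2) = 89.452 dB; L_B = 85.3 − 20·log₁₀(6.3) = 69.313 dB.
Combined: 10·log₁₀(10^(89.452/10)+10^(69.313/10)) = 89.49 dB SPL.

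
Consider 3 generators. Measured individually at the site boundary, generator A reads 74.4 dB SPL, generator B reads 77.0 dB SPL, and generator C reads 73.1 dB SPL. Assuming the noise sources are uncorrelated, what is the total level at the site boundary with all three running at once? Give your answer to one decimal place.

Incoherent sources sum as intensities:
L_total = 10·log₁₀(10^(74.4/10) + 10^(77.0/10) + 10^(73.1/10)) = 10·log₁₀(98080000) = 79.9 dB SPL.

79.9 dB SPL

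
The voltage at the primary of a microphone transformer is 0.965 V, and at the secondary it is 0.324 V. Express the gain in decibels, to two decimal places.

-9.48 dB

For a voltage ratio, dB = 20·log₁₀(V₂/V₁).
20·log₁₀(0.324/0.965) = 20·log₁₀(0.3358) = -9.48 dB.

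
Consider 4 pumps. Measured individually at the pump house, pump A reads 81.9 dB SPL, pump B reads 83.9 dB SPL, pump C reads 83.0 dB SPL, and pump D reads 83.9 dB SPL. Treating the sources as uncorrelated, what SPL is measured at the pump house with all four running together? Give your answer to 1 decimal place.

89.3 dB SPL

Uncorrelated sources add in intensity (power), not in dB.
L_total = 10·log₁₀(10^(81.9/10) + 10^(83.9/10) + 10^(83.0/10) + 10^(83.9/10)) = 10·log₁₀(845300000) = 89.3 dB SPL.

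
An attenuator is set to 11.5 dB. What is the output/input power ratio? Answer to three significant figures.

Power ratio = 10^(dB/10).
10^(-11.5/10) = 10^(-1.150) = 0.0708.

0.0708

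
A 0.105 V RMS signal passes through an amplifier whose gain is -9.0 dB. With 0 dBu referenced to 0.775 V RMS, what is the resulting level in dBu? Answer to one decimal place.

Input level: 20·log₁₀(0.105/0.775) = -17.36 dBu.
Output: -17.36 − 9.0 = -26.4 dBu.

-26.4 dBu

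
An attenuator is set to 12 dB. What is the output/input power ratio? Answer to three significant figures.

Power ratio = 10^(dB/10).
10^(-12/10) = 10^(-1.200) = 0.0631.

0.0631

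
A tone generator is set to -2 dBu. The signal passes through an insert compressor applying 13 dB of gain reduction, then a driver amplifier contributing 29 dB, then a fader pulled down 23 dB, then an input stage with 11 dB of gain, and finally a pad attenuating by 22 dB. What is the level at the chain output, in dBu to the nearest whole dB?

-20 dBu

In dB, series stages simply add:
-2 − 13 + 29 − 23 + 11 − 22 = -20 dBu.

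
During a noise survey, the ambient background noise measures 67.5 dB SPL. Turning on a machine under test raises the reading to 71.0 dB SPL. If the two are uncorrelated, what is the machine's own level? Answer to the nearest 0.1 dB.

68.4 dB SPL

Background correction is a power subtraction:
L_src = 10·log₁₀(10^(71.0/10) − 10^(67.5/10)) = 10·log₁₀(6966000) = 68.4 dB SPL.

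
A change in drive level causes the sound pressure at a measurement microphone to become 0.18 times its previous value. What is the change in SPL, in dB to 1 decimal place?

-14.9 dB

SPL change from a pressure ratio uses the 20·log₁₀ form:
20·log₁₀(0.18) = -14.9 dB.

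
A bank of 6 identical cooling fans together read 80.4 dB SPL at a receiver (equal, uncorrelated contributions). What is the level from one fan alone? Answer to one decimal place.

72.6 dB SPL

6 equal incoherent sources add 10·log₁₀(6) = 7.78 dB over one source.
L_one = 80.4 − 7.78 = 72.6 dB SPL.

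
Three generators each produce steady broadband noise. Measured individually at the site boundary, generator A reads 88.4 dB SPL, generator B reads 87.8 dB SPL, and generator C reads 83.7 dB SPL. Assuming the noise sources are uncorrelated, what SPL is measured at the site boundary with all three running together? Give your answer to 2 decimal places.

91.84 dB SPL

Incoherent sources sum as intensities:
L_total = 10·log₁₀(10^(88.4/10) + 10^(87.8/10) + 10^(83.7/10)) = 10·log₁₀(1529000000) = 91.84 dB SPL.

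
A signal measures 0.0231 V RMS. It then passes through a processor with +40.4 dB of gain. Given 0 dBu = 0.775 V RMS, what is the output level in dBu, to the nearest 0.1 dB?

Input level: 20·log₁₀(0.0231/0.775) = -30.51 dBu.
Output: -30.51 + 40.4 = +9.9 dBu.

+9.9 dBu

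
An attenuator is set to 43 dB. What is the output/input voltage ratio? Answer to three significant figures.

Voltage ratio = 10^(dB/20).
10^(-43/20) = 10^(-2.150) = 0.00708.

0.00708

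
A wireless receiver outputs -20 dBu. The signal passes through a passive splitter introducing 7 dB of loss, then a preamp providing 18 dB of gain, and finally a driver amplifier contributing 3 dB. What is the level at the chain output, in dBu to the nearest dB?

-6 dBu

In dB, series stages simply add:
-20 − 7 + 18 + 3 = -6 dBu.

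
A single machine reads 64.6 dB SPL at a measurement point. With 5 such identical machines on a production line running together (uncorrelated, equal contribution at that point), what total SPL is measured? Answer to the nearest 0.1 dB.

71.6 dB SPL

5 equal incoherent sources raise the level by 10·log₁₀(5) = 6.99 dB.
L_total = 64.6 + 6.99 = 71.6 dB SPL.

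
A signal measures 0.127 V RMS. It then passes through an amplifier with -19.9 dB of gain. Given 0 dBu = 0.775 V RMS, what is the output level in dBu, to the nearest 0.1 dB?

Input level: 20·log₁₀(0.127/0.775) = -15.71 dBu.
Output: -15.71 − 19.9 = -35.6 dBu.

-35.6 dBu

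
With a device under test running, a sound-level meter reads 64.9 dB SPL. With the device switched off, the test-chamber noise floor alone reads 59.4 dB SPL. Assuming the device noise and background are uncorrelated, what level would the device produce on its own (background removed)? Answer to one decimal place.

Remove the background by subtracting linear intensities:
L_src = 10·log₁₀(10^(64.9/10) − 10^(59.4/10)) = 10·log₁₀(2219000) = 63.5 dB SPL.

63.5 dB SPL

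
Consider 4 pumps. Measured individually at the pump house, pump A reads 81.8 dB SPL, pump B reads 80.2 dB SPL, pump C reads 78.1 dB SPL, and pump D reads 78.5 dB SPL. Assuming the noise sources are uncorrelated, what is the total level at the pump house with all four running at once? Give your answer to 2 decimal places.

85.93 dB SPL

Uncorrelated sources add in intensity (power), not in dB.
L_total = 10·log₁₀(10^(81.8/10) + 10^(80.2/10) + 10^(78.1/10) + 10^(78.5/10)) = 10·log₁₀(391400000) = 85.93 dB SPL.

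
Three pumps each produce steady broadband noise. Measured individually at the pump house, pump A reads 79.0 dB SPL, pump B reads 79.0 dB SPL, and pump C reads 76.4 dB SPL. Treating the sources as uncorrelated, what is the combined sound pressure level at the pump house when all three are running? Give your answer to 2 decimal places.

83.06 dB SPL

Uncorrelated sources add in intensity (power), not in dB.
L_total = 10·log₁₀(10^(79.0/10) + 10^(79.0/10) + 10^(76.4/10)) = 10·log₁₀(202500000) = 83.06 dB SPL.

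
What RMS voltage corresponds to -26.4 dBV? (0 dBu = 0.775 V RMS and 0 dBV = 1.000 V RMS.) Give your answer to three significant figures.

V = 1.000 V × 10^(-26.4/20).
= 1.000 × 0.04786 = 0.0479 V.

0.0479 V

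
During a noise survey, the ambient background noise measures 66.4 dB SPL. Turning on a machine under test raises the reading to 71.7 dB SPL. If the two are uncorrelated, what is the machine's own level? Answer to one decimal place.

Background correction is a power subtraction:
L_src = 10·log₁₀(10^(71.7/10) − 10^(66.4/10)) = 10·log₁₀(10430000) = 70.2 dB SPL.

70.2 dB SPL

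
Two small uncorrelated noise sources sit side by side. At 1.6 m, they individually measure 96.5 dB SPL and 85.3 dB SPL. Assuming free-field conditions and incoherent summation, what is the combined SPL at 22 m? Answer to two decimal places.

74.05 dB SPL

Combined at 1.6 m: 10·log₁₀(10^(96.5/10)+10^(85.3/10)) = 96.818 dB SPL.
Then apply −20·log₁₀(22/1.6) = -22.766 dB → 74.05 dB SPL.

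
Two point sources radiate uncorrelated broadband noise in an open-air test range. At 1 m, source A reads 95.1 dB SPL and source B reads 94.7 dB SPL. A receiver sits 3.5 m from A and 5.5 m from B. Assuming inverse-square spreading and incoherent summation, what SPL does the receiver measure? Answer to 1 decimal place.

85.6 dB SPL

At the listener: L_A = 95.1 − 20·log₁₀(3.5) = 84.22 dB; L_B = 94.7 − 20·log₁₀(5.5) = 79.89 dB.
Combined: 10·log₁₀(10^(84.22/10)+10^(79.89/10)) = 85.6 dB SPL.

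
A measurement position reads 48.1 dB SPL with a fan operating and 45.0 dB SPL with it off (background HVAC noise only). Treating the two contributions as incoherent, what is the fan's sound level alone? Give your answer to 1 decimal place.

45.2 dB SPL

Remove the background by subtracting linear intensities:
L_src = 10·log₁₀(10^(48.1/10) − 10^(45.0/10)) = 10·log₁₀(32940) = 45.2 dB SPL.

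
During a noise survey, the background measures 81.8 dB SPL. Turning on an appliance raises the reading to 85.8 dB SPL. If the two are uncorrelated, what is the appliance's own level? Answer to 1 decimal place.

Background correction is a power subtraction:
L_src = 10·log₁₀(10^(85.8/10) − 10^(81.8/10)) = 10·log₁₀(228800000) = 83.6 dB SPL.

83.6 dB SPL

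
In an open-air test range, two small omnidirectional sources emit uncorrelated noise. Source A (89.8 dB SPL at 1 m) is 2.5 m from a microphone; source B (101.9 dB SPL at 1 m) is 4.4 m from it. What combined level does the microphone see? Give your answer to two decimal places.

89.79 dB SPL

At the listener: L_A = 89.8 − 20·log₁₀(2.5) = 81.841 dB; L_B = 101.9 − 20·log₁₀(4.4) = 89.031 dB.
Combined: 10·log₁₀(10^(81.841/10)+10^(89.031/10)) = 89.79 dB SPL.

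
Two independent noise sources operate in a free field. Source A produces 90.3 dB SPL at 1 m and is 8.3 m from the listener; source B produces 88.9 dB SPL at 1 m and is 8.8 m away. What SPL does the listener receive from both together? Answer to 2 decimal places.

74.08 dB SPL

At the listener: L_A = 90.3 − 20·log₁₀(8.3) = 71.918 dB; L_B = 88.9 − 20·log₁₀(8.8) = 70.010 dB.
Combined: 10·log₁₀(10^(71.918/10)+10^(70.010/10)) = 74.08 dB SPL.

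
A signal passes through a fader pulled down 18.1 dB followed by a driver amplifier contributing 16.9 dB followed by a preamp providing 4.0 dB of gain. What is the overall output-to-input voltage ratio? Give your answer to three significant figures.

Net gain = (−18.1) + 16.9 + 4.0 = 2.8 dB.
Voltage ratio = 10^(2.8/20) = 1.38.

1.38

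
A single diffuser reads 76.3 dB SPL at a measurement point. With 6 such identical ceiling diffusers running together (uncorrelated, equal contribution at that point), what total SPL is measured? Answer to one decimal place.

84.1 dB SPL

6 equal incoherent sources raise the level by 10·log₁₀(6) = 7.78 dB.
L_total = 76.3 + 7.78 = 84.1 dB SPL.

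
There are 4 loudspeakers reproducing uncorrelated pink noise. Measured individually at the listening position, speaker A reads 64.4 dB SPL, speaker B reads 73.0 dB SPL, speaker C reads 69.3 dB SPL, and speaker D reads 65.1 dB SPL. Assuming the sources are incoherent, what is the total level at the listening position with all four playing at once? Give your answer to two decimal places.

75.37 dB SPL

Add the sources as powers (linear), then convert back to dB:
L_total = 10·log₁₀(10^(64.4/10) + 10^(73.0/10) + 10^(69.3/10) + 10^(65.1/10)) = 10·log₁₀(34450000) = 75.37 dB SPL.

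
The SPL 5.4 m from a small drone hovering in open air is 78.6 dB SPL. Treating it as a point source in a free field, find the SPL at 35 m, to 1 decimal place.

62.4 dB SPL

For a point source in a free field, ΔL = −20·log₁₀(d₂/d₁).
ΔL = −20·log₁₀(35/5.4) = -16.23 dB, so L₂ = 78.6 + (-16.23) = 62.4 dB SPL.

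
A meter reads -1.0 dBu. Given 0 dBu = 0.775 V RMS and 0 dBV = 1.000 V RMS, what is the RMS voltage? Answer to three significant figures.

0.691 V

V = 0.775 V × 10^(-1.0/20).
= 0.775 × 0.8913 = 0.691 V.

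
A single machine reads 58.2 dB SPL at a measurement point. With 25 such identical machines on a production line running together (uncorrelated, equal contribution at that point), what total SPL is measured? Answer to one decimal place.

25 equal incoherent sources raise the level by 10·log₁₀(25) = 13.98 dB.
L_total = 58.2 + 13.98 = 72.2 dB SPL.

72.2 dB SPL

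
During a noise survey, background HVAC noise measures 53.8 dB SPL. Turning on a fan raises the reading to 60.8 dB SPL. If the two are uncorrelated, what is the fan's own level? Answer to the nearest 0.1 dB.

59.8 dB SPL

Remove the background by subtracting linear intensities:
L_src = 10·log₁₀(10^(60.8/10) − 10^(53.8/10)) = 10·log₁₀(962400) = 59.8 dB SPL.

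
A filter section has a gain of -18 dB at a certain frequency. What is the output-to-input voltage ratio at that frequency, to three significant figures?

Voltage ratio = 10^(dB/20).
10^(-18/20) = 10^(-0.9000) = 0.126.

0.126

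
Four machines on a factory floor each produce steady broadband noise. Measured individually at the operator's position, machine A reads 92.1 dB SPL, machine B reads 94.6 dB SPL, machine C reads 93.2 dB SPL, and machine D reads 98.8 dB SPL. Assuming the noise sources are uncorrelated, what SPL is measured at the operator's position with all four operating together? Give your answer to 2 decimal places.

Uncorrelated sources add in intensity (power), not in dB.
L_total = 10·log₁₀(10^(92.1/10) + 10^(94.6/10) + 10^(93.2/10) + 10^(98.8/10)) = 10·log₁₀(14181000000) = 101.52 dB SPL.

101.52 dB SPL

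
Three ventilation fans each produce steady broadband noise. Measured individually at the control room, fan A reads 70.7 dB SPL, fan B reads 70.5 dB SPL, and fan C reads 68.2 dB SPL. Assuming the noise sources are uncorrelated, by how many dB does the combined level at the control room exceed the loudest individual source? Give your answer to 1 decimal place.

4.0 dB

Incoherent sources sum as intensities:
L_total = 10·log₁₀(10^(70.7/10) + 10^(70.5/10) + 10^(68.2/10)) = 74.71 dB SPL.
Excess over the loudest (70.7 dB): 74.71 − 70.7 = 4.0 dB.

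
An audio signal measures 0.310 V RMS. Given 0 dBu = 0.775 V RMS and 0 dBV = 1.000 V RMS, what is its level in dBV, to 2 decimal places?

-10.17 dBV

dBV = 20·log₁₀(V / 1.000 V).
20·log₁₀(0.310/1.000) = -10.17 dBV.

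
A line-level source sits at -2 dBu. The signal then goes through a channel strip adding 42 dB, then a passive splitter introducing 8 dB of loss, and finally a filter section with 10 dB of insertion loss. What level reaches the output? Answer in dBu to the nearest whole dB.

Gain stages sum in dB:
-2 + 42 − 8 − 10 = +22 dBu.

+22 dBu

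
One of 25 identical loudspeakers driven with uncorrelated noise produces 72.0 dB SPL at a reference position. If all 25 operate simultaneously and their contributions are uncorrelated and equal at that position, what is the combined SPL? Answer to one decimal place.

86.0 dB SPL

25 equal incoherent sources raise the level by 10·log₁₀(25) = 13.98 dB.
L_total = 72.0 + 13.98 = 86.0 dB SPL.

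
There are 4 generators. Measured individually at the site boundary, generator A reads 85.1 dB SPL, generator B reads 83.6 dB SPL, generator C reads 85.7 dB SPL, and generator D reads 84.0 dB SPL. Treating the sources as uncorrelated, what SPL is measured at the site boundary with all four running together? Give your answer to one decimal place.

90.7 dB SPL

Uncorrelated sources add in intensity (power), not in dB.
L_total = 10·log₁₀(10^(85.1/10) + 10^(83.6/10) + 10^(85.7/10) + 10^(84.0/10)) = 10·log₁₀(1175000000) = 90.7 dB SPL.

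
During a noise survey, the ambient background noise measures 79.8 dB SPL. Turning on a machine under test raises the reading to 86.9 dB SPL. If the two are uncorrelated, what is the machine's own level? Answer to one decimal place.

86.0 dB SPL

Background correction is a power subtraction:
L_src = 10·log₁₀(10^(86.9/10) − 10^(79.8/10)) = 10·log₁₀(394300000) = 86.0 dB SPL.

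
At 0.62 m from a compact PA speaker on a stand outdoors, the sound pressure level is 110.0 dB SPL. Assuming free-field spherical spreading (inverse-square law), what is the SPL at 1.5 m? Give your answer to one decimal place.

Free-field point source: level drops by 20·log₁₀ of the distance ratio.
ΔL = −20·log₁₀(1.5/0.62) = -7.67 dB, so L₂ = 110.0 + (-7.67) = 102.3 dB SPL.

102.3 dB SPL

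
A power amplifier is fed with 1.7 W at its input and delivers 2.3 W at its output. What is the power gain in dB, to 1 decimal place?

For a power ratio, dB = 10·log₁₀(P₂/P₁).
10·log₁₀(2.3/1.7) = 10·log₁₀(1.353) = 1.3 dB.

1.3 dB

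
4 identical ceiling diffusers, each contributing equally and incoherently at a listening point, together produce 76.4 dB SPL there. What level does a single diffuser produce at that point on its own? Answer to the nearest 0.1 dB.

4 equal incoherent sources add 10·log₁₀(4) = 6.02 dB over one source.
L_one = 76.4 − 6.02 = 70.4 dB SPL.

70.4 dB SPL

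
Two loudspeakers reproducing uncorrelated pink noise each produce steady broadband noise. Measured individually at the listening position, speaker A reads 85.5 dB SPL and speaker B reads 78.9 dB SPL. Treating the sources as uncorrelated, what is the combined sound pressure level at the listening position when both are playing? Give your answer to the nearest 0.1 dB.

86.4 dB SPL

Incoherent sources sum as intensities:
L_total = 10·log₁₀(10^(85.5/10) + 10^(78.9/10)) = 10·log₁₀(432400000) = 86.4 dB SPL.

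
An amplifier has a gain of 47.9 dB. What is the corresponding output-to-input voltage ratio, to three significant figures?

248

Voltage ratio = 10^(dB/20).
10^(47.9/20) = 10^(2.395) = 248.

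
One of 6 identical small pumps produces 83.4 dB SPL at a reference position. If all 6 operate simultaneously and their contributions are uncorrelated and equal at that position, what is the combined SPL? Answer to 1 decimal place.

91.2 dB SPL

6 equal incoherent sources raise the level by 10·log₁₀(6) = 7.78 dB.
L_total = 83.4 + 7.78 = 91.2 dB SPL.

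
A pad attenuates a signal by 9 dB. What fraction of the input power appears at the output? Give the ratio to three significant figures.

0.126

Power ratio = 10^(dB/10).
10^(-9/10) = 10^(-0.9000) = 0.126.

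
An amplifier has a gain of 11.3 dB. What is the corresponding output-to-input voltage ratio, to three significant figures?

3.67

Voltage ratio = 10^(dB/20).
10^(11.3/20) = 10^(0.5650) = 3.67.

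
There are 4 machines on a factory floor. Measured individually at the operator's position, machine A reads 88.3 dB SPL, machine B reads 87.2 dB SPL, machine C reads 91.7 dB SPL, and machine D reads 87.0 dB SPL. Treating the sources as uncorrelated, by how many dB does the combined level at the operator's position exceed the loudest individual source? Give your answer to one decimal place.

3.3 dB

Incoherent sources sum as intensities:
L_total = 10·log₁₀(10^(88.3/10) + 10^(87.2/10) + 10^(91.7/10) + 10^(87.0/10)) = 95.03 dB SPL.
Excess over the loudest (91.7 dB): 95.03 − 91.7 = 3.3 dB.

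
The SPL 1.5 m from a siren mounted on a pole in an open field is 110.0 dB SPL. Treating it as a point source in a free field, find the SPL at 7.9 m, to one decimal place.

Free-field point source: level drops by 20·log₁₀ of the distance ratio.
ΔL = −20·log₁₀(7.9/1.5) = -14.43 dB, so L₂ = 110.0 + (-14.43) = 95.6 dB SPL.

95.6 dB SPL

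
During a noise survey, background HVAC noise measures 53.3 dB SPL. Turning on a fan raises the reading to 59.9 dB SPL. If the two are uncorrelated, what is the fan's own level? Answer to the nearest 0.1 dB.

58.8 dB SPL

Remove the background by subtracting linear intensities:
L_src = 10·log₁₀(10^(59.9/10) − 10^(53.3/10)) = 10·log₁₀(763400) = 58.8 dB SPL.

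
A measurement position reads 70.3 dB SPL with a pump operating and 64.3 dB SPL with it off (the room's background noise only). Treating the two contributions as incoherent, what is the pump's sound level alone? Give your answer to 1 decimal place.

Subtract intensities: L_src = 10·log₁₀(10^(L_total/10) − 10^(L_bg/10)).
L_src = 10·log₁₀(10^(70.3/10) − 10^(64.3/10)) = 10·log₁₀(8024000) = 69.0 dB SPL.

69.0 dB SPL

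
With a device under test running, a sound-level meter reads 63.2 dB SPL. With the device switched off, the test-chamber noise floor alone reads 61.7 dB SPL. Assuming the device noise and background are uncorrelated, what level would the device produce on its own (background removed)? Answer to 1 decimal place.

Background correction is a power subtraction:
L_src = 10·log₁₀(10^(63.2/10) − 10^(61.7/10)) = 10·log₁₀(610200) = 57.9 dB SPL.

57.9 dB SPL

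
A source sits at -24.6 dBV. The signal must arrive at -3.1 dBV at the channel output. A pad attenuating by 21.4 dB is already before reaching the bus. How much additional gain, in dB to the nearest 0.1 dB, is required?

The required make-up gain is the shortfall in the dB sum.
G = -3.1 − (-24.6) + 21.4 = 42.9 dB.

42.9 dB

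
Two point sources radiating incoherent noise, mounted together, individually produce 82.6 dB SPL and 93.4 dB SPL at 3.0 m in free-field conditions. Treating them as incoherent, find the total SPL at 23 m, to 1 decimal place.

76.1 dB SPL

Combined at 3.0 m: 10·log₁₀(10^(82.6/10)+10^(93.4/10)) = 93.75 dB SPL.
Then apply −20·log₁₀(23/3.0) = -17.69 dB → 76.1 dB SPL.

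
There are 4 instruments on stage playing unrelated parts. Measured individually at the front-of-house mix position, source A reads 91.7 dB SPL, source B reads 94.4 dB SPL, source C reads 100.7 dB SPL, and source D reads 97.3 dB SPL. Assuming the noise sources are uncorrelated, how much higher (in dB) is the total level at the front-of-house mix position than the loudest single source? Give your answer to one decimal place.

Uncorrelated sources add in intensity (power), not in dB.
L_total = 10·log₁₀(10^(91.7/10) + 10^(94.4/10) + 10^(100.7/10) + 10^(97.3/10)) = 103.29 dB SPL.
Excess over the loudest (100.7 dB): 103.29 − 100.7 = 2.6 dB.

2.6 dB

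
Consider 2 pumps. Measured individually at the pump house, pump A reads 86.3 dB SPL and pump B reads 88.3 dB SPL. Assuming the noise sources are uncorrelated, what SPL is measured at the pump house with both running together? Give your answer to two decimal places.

90.42 dB SPL

Add the sources as powers (linear), then convert back to dB:
L_total = 10·log₁₀(10^(86.3/10) + 10^(88.3/10)) = 10·log₁₀(1103000000) = 90.42 dB SPL.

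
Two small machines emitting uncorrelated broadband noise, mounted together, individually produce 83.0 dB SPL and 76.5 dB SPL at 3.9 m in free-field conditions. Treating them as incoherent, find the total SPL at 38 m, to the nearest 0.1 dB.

64.1 dB SPL

Combined at 3.9 m: 10·log₁₀(10^(83.0/10)+10^(76.5/10)) = 83.88 dB SPL.
Then apply −20·log₁₀(38/3.9) = -19.77 dB → 64.1 dB SPL.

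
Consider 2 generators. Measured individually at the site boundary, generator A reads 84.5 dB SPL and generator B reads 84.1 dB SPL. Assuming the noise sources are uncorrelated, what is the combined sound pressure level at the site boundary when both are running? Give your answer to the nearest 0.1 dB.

Uncorrelated sources add in intensity (power), not in dB.
L_total = 10·log₁₀(10^(84.5/10) + 10^(84.1/10)) = 10·log₁₀(538900000) = 87.3 dB SPL.

87.3 dB SPL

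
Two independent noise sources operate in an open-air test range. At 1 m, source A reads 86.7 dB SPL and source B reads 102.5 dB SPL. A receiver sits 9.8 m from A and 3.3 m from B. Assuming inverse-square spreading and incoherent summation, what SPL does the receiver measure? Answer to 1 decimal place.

92.1 dB SPL

At the listener: L_A = 86.7 − 20·log₁₀(9.8) = 66.88 dB; L_B = 102.5 − 20·log₁₀(3.3) = 92.13 dB.
Combined: 10·log₁₀(10^(66.88/10)+10^(92.13/10)) = 92.1 dB SPL.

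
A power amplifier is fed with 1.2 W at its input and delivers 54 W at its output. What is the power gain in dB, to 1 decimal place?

For a power ratio, dB = 10·log₁₀(P₂/P₁).
10·log₁₀(54/1.2) = 10·log₁₀(45.00) = 16.5 dB.

16.5 dB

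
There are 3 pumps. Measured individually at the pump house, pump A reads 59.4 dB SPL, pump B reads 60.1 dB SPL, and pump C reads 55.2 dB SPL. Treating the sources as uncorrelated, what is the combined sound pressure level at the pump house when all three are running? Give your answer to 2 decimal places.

63.47 dB SPL

Add the sources as powers (linear), then convert back to dB:
L_total = 10·log₁₀(10^(59.4/10) + 10^(60.1/10) + 10^(55.2/10)) = 10·log₁₀(2225000) = 63.47 dB SPL.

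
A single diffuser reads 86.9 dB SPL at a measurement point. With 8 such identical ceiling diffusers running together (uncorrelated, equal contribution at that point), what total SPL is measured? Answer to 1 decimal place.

95.9 dB SPL

8 equal incoherent sources raise the level by 10·log₁₀(8) = 9.03 dB.
L_total = 86.9 + 9.03 = 95.9 dB SPL.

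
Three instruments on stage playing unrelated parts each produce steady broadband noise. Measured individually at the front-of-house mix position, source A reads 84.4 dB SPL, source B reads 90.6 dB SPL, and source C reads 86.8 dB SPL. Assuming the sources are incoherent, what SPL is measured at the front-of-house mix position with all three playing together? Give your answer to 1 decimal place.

Add the sources as powers (linear), then convert back to dB:
L_total = 10·log₁₀(10^(84.4/10) + 10^(90.6/10) + 10^(86.8/10)) = 10·log₁₀(1902000000) = 92.8 dB SPL.

92.8 dB SPL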